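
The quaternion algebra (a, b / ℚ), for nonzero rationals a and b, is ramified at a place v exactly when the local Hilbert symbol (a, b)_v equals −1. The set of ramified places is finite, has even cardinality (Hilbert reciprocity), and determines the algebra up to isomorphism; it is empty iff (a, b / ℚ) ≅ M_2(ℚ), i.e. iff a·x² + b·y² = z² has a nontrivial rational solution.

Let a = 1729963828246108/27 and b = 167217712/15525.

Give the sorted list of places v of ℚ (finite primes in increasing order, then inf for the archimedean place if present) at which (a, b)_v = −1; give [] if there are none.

[7, 23]

(a, b) ≡ (4589949, 2967) mod (ℚ^×)²; places V = {2, 3, 5, 7, 13, 17, 23, 29, 43, ∞}.
(a,b)_3: α=-3, u≡1; β=-3, v≡2 (mod 3); (1|3)=+1, (2|3)=-1; sign (−1)^1·+1^-3·-1^-3 = +1.
(a,b)_7: α=1, u≡3; β=0, v≡3 (mod 7); (3|7)=-1, (3|7)=-1; sign (−1)^0·-1^0·-1^1 = -1.
(a,b)_17: α=3, u≡7; β=2, v≡16 (mod 17); (7|17)=-1, (16|17)=+1; sign (−1)^0·-1^2·+1^3 = +1.
(a,b)_∞: sgn(4589949)=+, sgn(2967)=+, so +1.
(a,b)_2: α=2, β=4; u≡5, v≡7 (mod 8); ε(u)ε(v)=0·1, αω(v)=2·0, βω(u)=4·1; sum ≡ 0  ⇒  +1.
(a,b)_43: α=3, u≡6; β=1, v≡18 (mod 43); (6|43)=+1, (18|43)=-1; sign (−1)^1·+1^1·-1^3 = +1.
(a,b)_23: α=3, u≡10; β=-1, v≡21 (mod 23); (10|23)=-1, (21|23)=-1; sign (−1)^1·-1^-1·-1^3 = -1.
(a,b)_13: α=1, u≡11; β=0, v≡4 (mod 13); (11|13)=-1, (4|13)=+1; sign (−1)^0·-1^0·+1^1 = +1.
(a,b)_5: α=0, u≡4; β=-2, v≡2 (mod 5); (4|5)=+1, (2|5)=-1; sign (−1)^0·+1^-2·-1^0 = +1.
(a,b)_29: α=0, u≡18; β=2, v≡24 (mod 29); (18|29)=-1, (24|29)=+1; sign (−1)^0·-1^2·+1^0 = +1.
Ram(4589949, 2967) = {7, 23}; no ℚ_7-point on the conic.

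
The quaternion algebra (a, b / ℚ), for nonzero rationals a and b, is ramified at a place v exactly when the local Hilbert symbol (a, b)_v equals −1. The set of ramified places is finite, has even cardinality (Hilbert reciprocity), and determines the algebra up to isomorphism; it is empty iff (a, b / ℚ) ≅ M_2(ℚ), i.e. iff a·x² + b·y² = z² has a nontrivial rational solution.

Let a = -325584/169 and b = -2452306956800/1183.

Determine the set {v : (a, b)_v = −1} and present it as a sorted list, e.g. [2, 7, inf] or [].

Mod squares: a ≡ -2261, b ≡ -9281006. Check v ∈ {∞, 2, 3, 5, 7, 13, 17, 19, 23, 37, 41}.
v=37: a=37^0·(≡36), b=37^1·(≡15) mod 37; (36|37)=+1, (15|37)=-1; (−1)^{0·1·18}·(+1)^1·(-1)^0 = +1.
v=41: a=41^0·(≡24), b=41^1·(≡40) mod 41; (24|41)=-1, (40|41)=+1; (−1)^{0·1·20}·(-1)^1·(+1)^0 = -1.
v=7: a=7^1·(≡3), b=7^-1·(≡6) mod 7; (3|7)=-1, (6|7)=-1; (−1)^{1·-1·3}·(-1)^-1·(-1)^1 = -1.
v=5: a=5^0·(≡4), b=5^2·(≡1) mod 5; (4|5)=+1, (1|5)=+1; (−1)^{0·2·2}·(+1)^2·(+1)^0 = +1.
v=2: v_2(a)=4, v_2(b)=9; units ≡ 3, 1 (mod 8); ε·ε+αω+βω = 1·0+4·0+9·1 ≡ 1  ⇒  (a,b)_2 = -1.
v=13: a=13^-2·(≡1), b=13^-2·(≡2) mod 13; (1|13)=+1, (2|13)=-1; (−1)^{-2·-2·6}·(+1)^-2·(-1)^-2 = +1.
v=17: a=17^1·(≡10), b=17^2·(≡15) mod 17; (10|17)=-1, (15|17)=+1; (−1)^{1·2·8}·(-1)^2·(+1)^1 = +1.
v=19: a=19^1·(≡18), b=19^1·(≡7) mod 19; (18|19)=-1, (7|19)=+1; (−1)^{1·1·9}·(-1)^1·(+1)^1 = +1.
v=23: a=23^0·(≡12), b=23^1·(≡2) mod 23; (12|23)=+1, (2|23)=+1; (−1)^{0·1·11}·(+1)^1·(+1)^0 = +1.
v=∞: -2261 < 0 and -9281006 < 0  ⇒  (a,b)_∞ = -1.
v=3: a=3^2·(≡1), b=3^0·(≡1) mod 3; (1|3)=+1, (1|3)=+1; (−1)^{2·0·1}·(+1)^0·(+1)^2 = +1.
Ram(-2261, -9281006) = {2, 7, 41, ∞}; no ℚ_2-point on the conic.

[2, 7, 41, inf]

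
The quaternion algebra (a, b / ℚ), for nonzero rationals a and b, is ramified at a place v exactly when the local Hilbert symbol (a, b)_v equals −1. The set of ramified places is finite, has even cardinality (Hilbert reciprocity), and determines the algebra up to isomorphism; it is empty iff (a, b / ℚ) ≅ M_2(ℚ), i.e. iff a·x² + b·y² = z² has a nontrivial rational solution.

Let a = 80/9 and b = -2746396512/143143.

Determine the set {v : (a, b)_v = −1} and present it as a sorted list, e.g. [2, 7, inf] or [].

[2, 7, 17, 23]

Mod squares: a ≡ 5, b ≡ -158746. Check v ∈ {∞, 2, 3, 5, 7, 11, 13, 17, 23, 29}.
v=13: a=13^0·(≡6), b=13^-2·(≡12) mod 13; (6|13)=-1, (12|13)=+1; (−1)^{0·-2·6}·(-1)^-2·(+1)^0 = +1.
v=29: a=29^0·(≡25), b=29^3·(≡1) mod 29; (25|29)=+1, (1|29)=+1; (−1)^{0·3·14}·(+1)^3·(+1)^0 = +1.
v=11: a=11^0·(≡4), b=11^-2·(≡7) mod 11; (4|11)=+1, (7|11)=-1; (−1)^{0·-2·5}·(+1)^-2·(-1)^0 = +1.
v=3: a=3^-2·(≡2), b=3^2·(≡2) mod 3; (2|3)=-1, (2|3)=-1; (−1)^{-2·2·1}·(-1)^2·(-1)^-2 = +1.
v=5: a=5^1·(≡4), b=5^0·(≡1) mod 5; (4|5)=+1, (1|5)=+1; (−1)^{1·0·2}·(+1)^0·(+1)^1 = +1.
v=23: a=23^0·(≡14), b=23^1·(≡20) mod 23; (14|23)=-1, (20|23)=-1; (−1)^{0·1·11}·(-1)^1·(-1)^0 = -1.
v=17: a=17^0·(≡7), b=17^1·(≡5) mod 17; (7|17)=-1, (5|17)=-1; (−1)^{0·1·8}·(-1)^1·(-1)^0 = -1.
v=2: v_2(a)=4, v_2(b)=5; units ≡ 5, 3 (mod 8); ε·ε+αω+βω = 0·1+4·1+5·1 ≡ 1  ⇒  (a,b)_2 = -1.
v=∞: 5 > 0 and -158746 < 0  ⇒  (a,b)_∞ = +1.
v=7: a=7^0·(≡5), b=7^-1·(≡4) mod 7; (5|7)=-1, (4|7)=+1; (−1)^{0·-1·3}·(-1)^-1·(+1)^0 = -1.
Ram(5, -158746) = {2, 7, 17, 23}; no ℚ_2-point on the conic.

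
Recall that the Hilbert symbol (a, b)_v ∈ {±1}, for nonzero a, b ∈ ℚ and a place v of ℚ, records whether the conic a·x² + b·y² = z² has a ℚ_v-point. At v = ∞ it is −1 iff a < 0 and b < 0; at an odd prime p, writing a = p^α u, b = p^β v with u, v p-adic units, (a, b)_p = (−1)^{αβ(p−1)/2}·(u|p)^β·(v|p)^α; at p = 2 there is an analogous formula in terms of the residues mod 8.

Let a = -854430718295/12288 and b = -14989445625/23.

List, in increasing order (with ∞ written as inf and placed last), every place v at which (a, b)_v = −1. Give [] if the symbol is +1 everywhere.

[3, 7, 11, inf]

Mod squares: a ≡ -26565, b ≡ -249711. Check v ∈ {∞, 2, 3, 5, 7, 11, 19, 23, 47}.
v=7: a=7^1·(≡5), b=7^1·(≡5) mod 7; (5|7)=-1, (5|7)=-1; (−1)^{1·1·3}·(-1)^1·(-1)^1 = -1.
v=2: v_2(a)=-12, v_2(b)=0; units ≡ 3, 1 (mod 8); ε·ε+αω+βω = 1·0+-12·0+0·1 ≡ 0  ⇒  (a,b)_2 = +1.
v=5: a=5^1·(≡2), b=5^4·(≡4) mod 5; (2|5)=-1, (4|5)=+1; (−1)^{1·4·2}·(-1)^4·(+1)^1 = +1.
v=11: a=11^3·(≡3), b=11^1·(≡1) mod 11; (3|11)=+1, (1|11)=+1; (−1)^{3·1·5}·(+1)^1·(+1)^3 = -1.
v=19: a=19^2·(≡7), b=19^0·(≡1) mod 19; (7|19)=+1, (1|19)=+1; (−1)^{2·0·9}·(+1)^0·(+1)^2 = +1.
v=47: a=47^2·(≡24), b=47^3·(≡29) mod 47; (24|47)=+1, (29|47)=-1; (−1)^{2·3·23}·(+1)^3·(-1)^2 = +1.
v=23: a=23^1·(≡4), b=23^-1·(≡19) mod 23; (4|23)=+1, (19|23)=-1; (−1)^{1·-1·11}·(+1)^-1·(-1)^1 = +1.
v=3: a=3^-1·(≡1), b=3^1·(≡1) mod 3; (1|3)=+1, (1|3)=+1; (−1)^{-1·1·1}·(+1)^1·(+1)^-1 = -1.
v=∞: -26565 < 0 and -249711 < 0  ⇒  (a,b)_∞ = -1.
|Ram(-26565, -249711)| = 4, even; anisotropic at {3, 7, 11, ∞}.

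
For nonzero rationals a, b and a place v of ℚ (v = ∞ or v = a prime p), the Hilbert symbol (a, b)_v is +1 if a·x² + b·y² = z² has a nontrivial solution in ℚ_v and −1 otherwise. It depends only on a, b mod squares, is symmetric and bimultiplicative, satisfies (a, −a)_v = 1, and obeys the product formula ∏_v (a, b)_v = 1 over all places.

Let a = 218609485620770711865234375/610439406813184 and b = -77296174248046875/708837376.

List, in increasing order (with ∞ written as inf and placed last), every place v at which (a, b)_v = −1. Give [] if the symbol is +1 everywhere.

Mod squares: a ≡ 255, b ≡ -627. Check v ∈ {∞, 2, 3, 5, 7, 11, 13, 17, 19, 29}.
v=17: a=17^3·(≡2), b=17^2·(≡2) mod 17; (2|17)=+1, (2|17)=+1; (−1)^{3·2·8}·(+1)^2·(+1)^3 = +1.
v=2: v_2(a)=-32, v_2(b)=-22; units ≡ 7, 5 (mod 8); ε·ε+αω+βω = 1·0+-32·1+-22·0 ≡ 0  ⇒  (a,b)_2 = +1.
v=13: a=13^-2·(≡2), b=13^-2·(≡10) mod 13; (2|13)=-1, (10|13)=+1; (−1)^{-2·-2·6}·(-1)^-2·(+1)^-2 = +1.
v=3: a=3^3·(≡1), b=3^1·(≡1) mod 3; (1|3)=+1, (1|3)=+1; (−1)^{3·1·1}·(+1)^1·(+1)^3 = -1.
v=7: a=7^2·(≡3), b=7^0·(≡6) mod 7; (3|7)=-1, (6|7)=-1; (−1)^{2·0·3}·(-1)^0·(-1)^2 = +1.
v=11: a=11^4·(≡6), b=11^3·(≡9) mod 11; (6|11)=-1, (9|11)=+1; (−1)^{4·3·5}·(-1)^3·(+1)^4 = -1.
v=∞: 255 > 0 and -627 < 0  ⇒  (a,b)_∞ = +1.
v=5: a=5^11·(≡1), b=5^10·(≡2) mod 5; (1|5)=+1, (2|5)=-1; (−1)^{11·10·2}·(+1)^10·(-1)^11 = -1.
v=29: a=29^-2·(≡9), b=29^0·(≡21) mod 29; (9|29)=+1, (21|29)=-1; (−1)^{-2·0·14}·(+1)^0·(-1)^-2 = +1.
v=19: a=19^6·(≡3), b=19^3·(≡9) mod 19; (3|19)=-1, (9|19)=+1; (−1)^{6·3·9}·(-1)^3·(+1)^6 = -1.
Ram(255, -627) = {3, 5, 11, 19}; no ℚ_3-point on the conic.

[3, 5, 11, 19]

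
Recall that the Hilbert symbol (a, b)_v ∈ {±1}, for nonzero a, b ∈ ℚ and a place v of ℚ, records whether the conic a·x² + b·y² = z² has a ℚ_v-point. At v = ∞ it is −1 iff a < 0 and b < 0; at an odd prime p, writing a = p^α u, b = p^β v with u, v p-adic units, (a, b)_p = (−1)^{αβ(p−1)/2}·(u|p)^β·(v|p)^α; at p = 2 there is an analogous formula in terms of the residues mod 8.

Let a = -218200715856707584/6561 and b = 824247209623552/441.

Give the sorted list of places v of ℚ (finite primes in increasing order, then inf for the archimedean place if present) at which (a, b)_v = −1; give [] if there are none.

Mod squares: a ≡ -60214, b ≡ 5083. Check v ∈ {∞, 2, 3, 7, 11, 13, 17, 23}.
v=2: v_2(a)=21, v_2(b)=16; units ≡ 5, 3 (mod 8); ε·ε+αω+βω = 0·1+21·1+16·1 ≡ 1  ⇒  (a,b)_2 = -1.
v=7: a=7^1·(≡4), b=7^-2·(≡4) mod 7; (4|7)=+1, (4|7)=+1; (−1)^{1·-2·3}·(+1)^-2·(+1)^1 = +1.
v=17: a=17^1·(≡5), b=17^1·(≡6) mod 17; (5|17)=-1, (6|17)=-1; (−1)^{1·1·8}·(-1)^1·(-1)^1 = +1.
v=11: a=11^3·(≡4), b=11^4·(≡3) mod 11; (4|11)=+1, (3|11)=+1; (−1)^{3·4·5}·(+1)^4·(+1)^3 = +1.
v=∞: -60214 < 0 and 5083 > 0  ⇒  (a,b)_∞ = +1.
v=23: a=23^1·(≡18), b=23^1·(≡10) mod 23; (18|23)=+1, (10|23)=-1; (−1)^{1·1·11}·(+1)^1·(-1)^1 = +1.
v=3: a=3^-8·(≡2), b=3^-2·(≡1) mod 3; (2|3)=-1, (1|3)=+1; (−1)^{-8·-2·1}·(-1)^-2·(+1)^-8 = +1.
v=13: a=13^4·(≡8), b=13^3·(≡4) mod 13; (8|13)=-1, (4|13)=+1; (−1)^{4·3·6}·(-1)^3·(+1)^4 = -1.
(-60214, 5083 / ℚ) ramifies at {2, 13}: a division algebra.

[2, 13]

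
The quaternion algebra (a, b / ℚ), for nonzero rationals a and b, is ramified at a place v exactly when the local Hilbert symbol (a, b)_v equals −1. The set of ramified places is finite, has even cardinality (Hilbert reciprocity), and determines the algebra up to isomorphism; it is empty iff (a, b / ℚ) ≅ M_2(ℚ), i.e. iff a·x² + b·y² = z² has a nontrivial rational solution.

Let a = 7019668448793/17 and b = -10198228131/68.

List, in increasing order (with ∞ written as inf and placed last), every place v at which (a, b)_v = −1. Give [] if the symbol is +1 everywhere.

[7, 31]

(a, b) ≡ (771001, -26424307) mod (ℚ^×)²; places V = {2, 3, 7, 11, 13, 17, 19, 29, 31, ∞}.
(a,b)_17: α=-1, u≡7; β=-1, v≡11 (mod 17); (7|17)=-1, (11|17)=-1; sign (−1)^0·-1^-1·-1^-1 = +1.
(a,b)_11: α=3, u≡6; β=0, v≡4 (mod 11); (6|11)=-1, (4|11)=+1; sign (−1)^0·-1^0·+1^3 = +1.
(a,b)_2: α=0, β=-2; u≡1, v≡5 (mod 8); ε(u)ε(v)=0·0, αω(v)=0·1, βω(u)=-2·0; sum ≡ 0  ⇒  +1.
(a,b)_29: α=2, u≡9; β=1, v≡27 (mod 29); (9|29)=+1, (27|29)=-1; sign (−1)^0·+1^1·-1^2 = +1.
(a,b)_13: α=2, u≡1; β=1, v≡8 (mod 13); (1|13)=+1, (8|13)=-1; sign (−1)^0·+1^1·-1^2 = +1.
(a,b)_19: α=1, u≡18; β=1, v≡1 (mod 19); (18|19)=-1, (1|19)=+1; sign (−1)^1·-1^1·+1^1 = +1.
(a,b)_7: α=1, u≡3; β=1, v≡6 (mod 7); (3|7)=-1, (6|7)=-1; sign (−1)^1·-1^1·-1^1 = -1.
(a,b)_31: α=1, u≡28; β=1, v≡5 (mod 31); (28|31)=+1, (5|31)=+1; sign (−1)^1·+1^1·+1^1 = -1.
(a,b)_∞: sgn(771001)=+, sgn(-26424307)=−, so +1.
(a,b)_3: α=2, u≡1; β=8, v≡2 (mod 3); (1|3)=+1, (2|3)=-1; sign (−1)^0·+1^8·-1^2 = +1.
(771001, -26424307 / ℚ) ramifies at {7, 31}: a division algebra.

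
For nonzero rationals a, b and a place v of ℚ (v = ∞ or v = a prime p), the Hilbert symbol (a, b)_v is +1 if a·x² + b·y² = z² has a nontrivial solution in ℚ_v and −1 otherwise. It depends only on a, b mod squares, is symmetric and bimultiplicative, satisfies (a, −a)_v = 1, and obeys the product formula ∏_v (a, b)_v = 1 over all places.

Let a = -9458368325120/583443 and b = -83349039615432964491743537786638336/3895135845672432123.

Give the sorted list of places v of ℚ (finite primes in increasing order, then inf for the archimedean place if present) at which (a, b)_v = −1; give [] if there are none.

(a, b) ≡ (-4290, -138567) mod (ℚ^×)²; places V = {2, 3, 5, 7, 11, 13, 17, 19, 23, 31, ∞}.
(a,b)_2: α=9, β=12; u≡7, v≡1 (mod 8); ε(u)ε(v)=1·0, αω(v)=9·0, βω(u)=12·0; sum ≡ 0  ⇒  +1.
(a,b)_11: α=1, u≡2; β=3, v≡3 (mod 11); (2|11)=-1, (3|11)=+1; sign (−1)^1·-1^3·+1^1 = +1.
(a,b)_7: α=-4, u≡4; β=-10, v≡6 (mod 7); (4|7)=+1, (6|7)=-1; sign (−1)^0·+1^-10·-1^-4 = +1.
(a,b)_31: α=0, u≡4; β=-2, v≡6 (mod 31); (4|31)=+1, (6|31)=-1; sign (−1)^0·+1^-2·-1^0 = +1.
(a,b)_13: α=3, u≡8; β=9, v≡9 (mod 13); (8|13)=-1, (9|13)=+1; sign (−1)^0·-1^9·+1^3 = -1.
(a,b)_17: α=2, u≡7; β=5, v≡2 (mod 17); (7|17)=-1, (2|17)=+1; sign (−1)^0·-1^5·+1^2 = -1.
(a,b)_∞: sgn(-4290)=−, sgn(-138567)=−, so -1.
(a,b)_23: α=2, u≡20; β=6, v≡2 (mod 23); (20|23)=-1, (2|23)=+1; sign (−1)^0·-1^6·+1^2 = +1.
(a,b)_3: α=-5, u≡1; β=-15, v≡2 (mod 3); (1|3)=+1, (2|3)=-1; sign (−1)^1·+1^-15·-1^-5 = +1.
(a,b)_19: α=0, u≡6; β=3, v≡13 (mod 19); (6|19)=+1, (13|19)=-1; sign (−1)^0·+1^3·-1^0 = +1.
(a,b)_5: α=1, u≡2; β=0, v≡3 (mod 5); (2|5)=-1, (3|5)=-1; sign (−1)^0·-1^0·-1^1 = -1.
Ram(-4290, -138567) = {5, 13, 17, ∞}; no ℚ_5-point on the conic.

[5, 13, 17, inf]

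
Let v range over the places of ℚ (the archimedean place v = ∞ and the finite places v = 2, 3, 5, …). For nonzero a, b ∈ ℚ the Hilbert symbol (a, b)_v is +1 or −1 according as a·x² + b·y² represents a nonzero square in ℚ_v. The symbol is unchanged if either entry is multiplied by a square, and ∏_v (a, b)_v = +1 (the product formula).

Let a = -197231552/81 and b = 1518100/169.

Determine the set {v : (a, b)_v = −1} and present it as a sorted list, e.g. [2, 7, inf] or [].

Mod squares: a ≡ -3081743, b ≡ 15181. Check v ∈ {∞, 2, 3, 5, 7, 13, 17, 19, 29, 47}.
v=17: a=17^1·(≡9), b=17^1·(≡1) mod 17; (9|17)=+1, (1|17)=+1; (−1)^{1·1·8}·(+1)^1·(+1)^1 = +1.
v=19: a=19^1·(≡16), b=19^1·(≡7) mod 19; (16|19)=+1, (7|19)=+1; (−1)^{1·1·9}·(+1)^1·(+1)^1 = -1.
v=2: v_2(a)=6, v_2(b)=2; units ≡ 1, 5 (mod 8); ε·ε+αω+βω = 0·0+6·1+2·0 ≡ 0  ⇒  (a,b)_2 = +1.
v=47: a=47^1·(≡45), b=47^1·(≡39) mod 47; (45|47)=-1, (39|47)=-1; (−1)^{1·1·23}·(-1)^1·(-1)^1 = -1.
v=5: a=5^0·(≡3), b=5^2·(≡1) mod 5; (3|5)=-1, (1|5)=+1; (−1)^{0·2·2}·(-1)^2·(+1)^0 = +1.
v=13: a=13^0·(≡5), b=13^-2·(≡12) mod 13; (5|13)=-1, (12|13)=+1; (−1)^{0·-2·6}·(-1)^-2·(+1)^0 = +1.
v=3: a=3^-4·(≡1), b=3^0·(≡1) mod 3; (1|3)=+1, (1|3)=+1; (−1)^{-4·0·1}·(+1)^0·(+1)^-4 = +1.
v=29: a=29^1·(≡11), b=29^0·(≡10) mod 29; (11|29)=-1, (10|29)=-1; (−1)^{1·0·14}·(-1)^0·(-1)^1 = -1.
v=∞: -3081743 < 0 and 15181 > 0  ⇒  (a,b)_∞ = +1.
v=7: a=7^1·(≡4), b=7^0·(≡3) mod 7; (4|7)=+1, (3|7)=-1; (−1)^{1·0·3}·(+1)^0·(-1)^1 = -1.
(-3081743, 15181 / ℚ) ramifies at {7, 19, 29, 47}: a division algebra.

[7, 19, 29, 47]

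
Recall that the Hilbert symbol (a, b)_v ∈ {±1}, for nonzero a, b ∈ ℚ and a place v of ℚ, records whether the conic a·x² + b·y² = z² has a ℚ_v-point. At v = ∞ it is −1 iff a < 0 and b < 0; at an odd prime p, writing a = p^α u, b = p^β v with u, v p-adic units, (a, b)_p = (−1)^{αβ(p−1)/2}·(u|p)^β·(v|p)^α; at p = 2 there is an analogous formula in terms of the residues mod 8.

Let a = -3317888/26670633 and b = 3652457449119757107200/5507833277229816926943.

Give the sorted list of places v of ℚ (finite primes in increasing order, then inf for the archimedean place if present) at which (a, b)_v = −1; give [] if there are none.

(a, b) ≡ (-66, 2046) mod (ℚ^×)²; places V = {2, 3, 5, 7, 11, 23, 29, 31, ∞}.
(a,b)_∞: sgn(-66)=−, sgn(2046)=+, so +1.
(a,b)_31: α=-2, u≡13; β=-5, v≡10 (mod 31); (13|31)=-1, (10|31)=+1; sign (−1)^0·-1^-5·+1^-2 = -1.
(a,b)_7: α=2, u≡2; β=6, v≡4 (mod 7); (2|7)=+1, (4|7)=+1; sign (−1)^0·+1^6·+1^2 = +1.
(a,b)_3: α=-1, u≡2; β=-5, v≡1 (mod 3); (2|3)=-1, (1|3)=+1; sign (−1)^1·-1^-5·+1^-1 = +1.
(a,b)_29: α=-2, u≡11; β=-6, v≡28 (mod 29); (11|29)=-1, (28|29)=+1; sign (−1)^0·-1^-6·+1^-2 = +1.
(a,b)_5: α=0, u≡4; β=2, v≡1 (mod 5); (4|5)=+1, (1|5)=+1; sign (−1)^0·+1^2·+1^0 = +1.
(a,b)_2: α=7, β=23; u≡7, v≡7 (mod 8); ε(u)ε(v)=1·1, αω(v)=7·0, βω(u)=23·0; sum ≡ 1  ⇒  -1.
(a,b)_23: α=2, u≡18; β=6, v≡20 (mod 23); (18|23)=+1, (20|23)=-1; sign (−1)^0·+1^6·-1^2 = +1.
(a,b)_11: α=-1, u≡4; β=-3, v≡2 (mod 11); (4|11)=+1, (2|11)=-1; sign (−1)^1·+1^-3·-1^-1 = +1.
|Ram(-66, 2046)| = 2, even; anisotropic at {2, 31}.

[2, 31]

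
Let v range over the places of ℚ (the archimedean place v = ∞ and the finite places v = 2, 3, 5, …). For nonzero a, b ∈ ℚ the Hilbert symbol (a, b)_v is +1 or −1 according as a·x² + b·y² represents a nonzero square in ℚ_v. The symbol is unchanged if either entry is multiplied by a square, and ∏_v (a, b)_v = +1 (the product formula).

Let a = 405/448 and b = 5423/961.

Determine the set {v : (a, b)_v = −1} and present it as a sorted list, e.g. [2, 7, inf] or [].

(a, b) ≡ (35, 5423) mod (ℚ^×)²; places V = {2, 3, 5, 7, 11, 17, 29, 31, ∞}.
(a,b)_5: α=1, u≡2; β=0, v≡3 (mod 5); (2|5)=-1, (3|5)=-1; sign (−1)^0·-1^0·-1^1 = -1.
(a,b)_11: α=0, u≡8; β=1, v≡5 (mod 11); (8|11)=-1, (5|11)=+1; sign (−1)^0·-1^1·+1^0 = -1.
(a,b)_17: α=0, u≡8; β=1, v≡9 (mod 17); (8|17)=+1, (9|17)=+1; sign (−1)^0·+1^1·+1^0 = +1.
(a,b)_∞: sgn(35)=+, sgn(5423)=+, so +1.
(a,b)_7: α=-1, u≡6; β=0, v≡6 (mod 7); (6|7)=-1, (6|7)=-1; sign (−1)^0·-1^0·-1^-1 = -1.
(a,b)_29: α=0, u≡20; β=1, v≡25 (mod 29); (20|29)=+1, (25|29)=+1; sign (−1)^0·+1^1·+1^0 = +1.
(a,b)_3: α=4, u≡2; β=0, v≡2 (mod 3); (2|3)=-1, (2|3)=-1; sign (−1)^0·-1^0·-1^4 = +1.
(a,b)_2: α=-6, β=0; u≡3, v≡7 (mod 8); ε(u)ε(v)=1·1, αω(v)=-6·0, βω(u)=0·1; sum ≡ 1  ⇒  -1.
(a,b)_31: α=0, u≡9; β=-2, v≡29 (mod 31); (9|31)=+1, (29|31)=-1; sign (−1)^0·+1^-2·-1^0 = +1.
Ram(35, 5423) = {2, 5, 7, 11}; no ℚ_2-point on the conic.

[2, 5, 7, 11]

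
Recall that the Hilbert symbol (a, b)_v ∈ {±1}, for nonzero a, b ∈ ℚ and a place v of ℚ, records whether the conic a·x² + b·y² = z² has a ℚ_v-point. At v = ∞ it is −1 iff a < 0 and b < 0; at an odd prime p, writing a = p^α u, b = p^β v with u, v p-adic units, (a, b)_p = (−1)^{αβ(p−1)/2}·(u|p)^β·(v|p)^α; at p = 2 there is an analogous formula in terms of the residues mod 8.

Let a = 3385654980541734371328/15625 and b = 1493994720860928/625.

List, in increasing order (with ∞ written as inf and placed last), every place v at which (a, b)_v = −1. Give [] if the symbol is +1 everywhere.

[2, 11, 31, 37]

(a, b) ≡ (226083, 7351123) mod (ℚ^×)²; places V = {2, 3, 5, 11, 13, 17, 29, 31, 37, ∞}.
(a,b)_11: α=3, u≡9; β=2, v≡2 (mod 11); (9|11)=+1, (2|11)=-1; sign (−1)^0·+1^2·-1^3 = -1.
(a,b)_31: α=1, u≡5; β=1, v≡20 (mod 31); (5|31)=+1, (20|31)=+1; sign (−1)^1·+1^1·+1^1 = -1.
(a,b)_13: α=1, u≡4; β=1, v≡3 (mod 13); (4|13)=+1, (3|13)=+1; sign (−1)^0·+1^1·+1^1 = +1.
(a,b)_5: α=-6, u≡3; β=-4, v≡3 (mod 5); (3|5)=-1, (3|5)=-1; sign (−1)^0·-1^-4·-1^-6 = +1.
(a,b)_17: α=1, u≡12; β=1, v≡12 (mod 17); (12|17)=-1, (12|17)=-1; sign (−1)^0·-1^1·-1^1 = +1.
(a,b)_3: α=9, u≡1; β=8, v≡1 (mod 3); (1|3)=+1, (1|3)=+1; sign (−1)^0·+1^8·+1^9 = +1.
(a,b)_37: α=2, u≡18; β=1, v≡9 (mod 37); (18|37)=-1, (9|37)=+1; sign (−1)^0·-1^1·+1^2 = -1.
(a,b)_∞: sgn(226083)=+, sgn(7351123)=+, so +1.
(a,b)_2: α=14, β=8; u≡3, v≡3 (mod 8); ε(u)ε(v)=1·1, αω(v)=14·1, βω(u)=8·1; sum ≡ 1  ⇒  -1.
(a,b)_29: α=2, u≡23; β=1, v≡11 (mod 29); (23|29)=+1, (11|29)=-1; sign (−1)^0·+1^1·-1^2 = +1.
(226083, 7351123 / ℚ) ramifies at {2, 11, 31, 37}: a division algebra.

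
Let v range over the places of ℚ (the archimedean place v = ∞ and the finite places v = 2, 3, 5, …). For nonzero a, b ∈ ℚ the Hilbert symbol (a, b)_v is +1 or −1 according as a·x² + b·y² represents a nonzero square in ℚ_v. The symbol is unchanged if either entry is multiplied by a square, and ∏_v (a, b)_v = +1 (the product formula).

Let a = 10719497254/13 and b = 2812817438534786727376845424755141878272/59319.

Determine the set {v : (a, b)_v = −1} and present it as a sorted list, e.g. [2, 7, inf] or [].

Mod squares: a ≡ 352222, b ≡ 124186062. Check v ∈ {∞, 2, 3, 7, 11, 13, 17, 19, 23, 29, 31, 37}.
v=17: a=17^2·(≡9), b=17^6·(≡2) mod 17; (9|17)=+1, (2|17)=+1; (−1)^{2·6·8}·(+1)^6·(+1)^2 = +1.
v=37: a=37^2·(≡6), b=37^6·(≡20) mod 37; (6|37)=-1, (20|37)=-1; (−1)^{2·6·18}·(-1)^6·(-1)^2 = +1.
v=3: a=3^0·(≡1), b=3^-3·(≡1) mod 3; (1|3)=+1, (1|3)=+1; (−1)^{0·-3·1}·(+1)^-3·(+1)^0 = +1.
v=19: a=19^1·(≡12), b=19^4·(≡18) mod 19; (12|19)=-1, (18|19)=-1; (−1)^{1·4·9}·(-1)^4·(-1)^1 = -1.
v=11: a=11^0·(≡2), b=11^1·(≡9) mod 11; (2|11)=-1, (9|11)=+1; (−1)^{0·1·5}·(-1)^1·(+1)^0 = -1.
v=∞: 352222 > 0 and 124186062 > 0  ⇒  (a,b)_∞ = +1.
v=7: a=7^0·(≡3), b=7^1·(≡6) mod 7; (3|7)=-1, (6|7)=-1; (−1)^{0·1·3}·(-1)^1·(-1)^0 = -1.
v=2: v_2(a)=1, v_2(b)=9; units ≡ 7, 7 (mod 8); ε·ε+αω+βω = 1·1+1·0+9·0 ≡ 1  ⇒  (a,b)_2 = -1.
v=31: a=31^1·(≡4), b=31^3·(≡17) mod 31; (4|31)=+1, (17|31)=-1; (−1)^{1·3·15}·(+1)^3·(-1)^1 = +1.
v=13: a=13^-1·(≡11), b=13^-3·(≡4) mod 13; (11|13)=-1, (4|13)=+1; (−1)^{-1·-3·6}·(-1)^-3·(+1)^-1 = -1.
v=29: a=29^0·(≡3), b=29^3·(≡20) mod 29; (3|29)=-1, (20|29)=+1; (−1)^{0·3·14}·(-1)^3·(+1)^0 = -1.
v=23: a=23^1·(≡14), b=23^3·(≡13) mod 23; (14|23)=-1, (13|23)=+1; (−1)^{1·3·11}·(-1)^3·(+1)^1 = +1.
|Ram(352222, 124186062)| = 6, even; anisotropic at {2, 7, 11, 13, 19, 29}.

[2, 7, 11, 13, 19, 29]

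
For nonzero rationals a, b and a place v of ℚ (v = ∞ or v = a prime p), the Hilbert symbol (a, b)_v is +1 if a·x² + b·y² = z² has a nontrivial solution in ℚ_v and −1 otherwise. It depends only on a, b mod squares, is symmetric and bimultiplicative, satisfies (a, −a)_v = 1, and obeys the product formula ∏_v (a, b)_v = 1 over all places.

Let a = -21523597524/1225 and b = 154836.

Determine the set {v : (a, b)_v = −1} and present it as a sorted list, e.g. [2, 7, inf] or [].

[11, 13, 17, 23]

(a, b) ≡ (-2068781, 4301) mod (ℚ^×)²; places V = {2, 3, 5, 7, 11, 13, 17, 23, 37, ∞}.
(a,b)_17: α=3, u≡3; β=1, v≡13 (mod 17); (3|17)=-1, (13|17)=+1; sign (−1)^0·-1^1·+1^3 = -1.
(a,b)_∞: sgn(-2068781)=−, sgn(4301)=+, so +1.
(a,b)_23: α=1, u≡8; β=1, v≡16 (mod 23); (8|23)=+1, (16|23)=+1; sign (−1)^1·+1^1·+1^1 = -1.
(a,b)_11: α=1, u≡2; β=1, v≡7 (mod 11); (2|11)=-1, (7|11)=-1; sign (−1)^1·-1^1·-1^1 = -1.
(a,b)_5: α=-2, u≡4; β=0, v≡1 (mod 5); (4|5)=+1, (1|5)=+1; sign (−1)^0·+1^0·+1^-2 = +1.
(a,b)_7: α=-2, u≡3; β=0, v≡3 (mod 7); (3|7)=-1, (3|7)=-1; sign (−1)^0·-1^0·-1^-2 = +1.
(a,b)_13: α=1, u≡12; β=0, v≡6 (mod 13); (12|13)=+1, (6|13)=-1; sign (−1)^0·+1^0·-1^1 = -1.
(a,b)_3: α=2, u≡1; β=2, v≡2 (mod 3); (1|3)=+1, (2|3)=-1; sign (−1)^0·+1^2·-1^2 = +1.
(a,b)_37: α=1, u≡8; β=0, v≡28 (mod 37); (8|37)=-1, (28|37)=+1; sign (−1)^0·-1^0·+1^1 = +1.
(a,b)_2: α=2, β=2; u≡3, v≡5 (mod 8); ε(u)ε(v)=1·0, αω(v)=2·1, βω(u)=2·1; sum ≡ 0  ⇒  +1.
(-2068781, 4301 / ℚ) ramifies at {11, 13, 17, 23}: a division algebra.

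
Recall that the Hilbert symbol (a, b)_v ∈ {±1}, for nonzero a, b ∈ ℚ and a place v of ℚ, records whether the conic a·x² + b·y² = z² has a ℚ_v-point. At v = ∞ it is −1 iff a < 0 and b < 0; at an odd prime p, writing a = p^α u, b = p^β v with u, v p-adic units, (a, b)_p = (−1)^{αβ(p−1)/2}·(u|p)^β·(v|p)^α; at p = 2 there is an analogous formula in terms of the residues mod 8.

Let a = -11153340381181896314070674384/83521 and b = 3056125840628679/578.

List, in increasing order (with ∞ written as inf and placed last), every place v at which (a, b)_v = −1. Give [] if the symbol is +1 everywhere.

[13, 37]

(a, b) ≡ (-13949, 85339982) mod (ℚ^×)²; places V = {2, 3, 7, 13, 17, 19, 23, 29, 31, 37, ∞}.
(a,b)_13: α=7, u≡5; β=3, v≡9 (mod 13); (5|13)=-1, (9|13)=+1; sign (−1)^0·-1^3·+1^7 = -1.
(a,b)_∞: sgn(-13949)=−, sgn(85339982)=+, so +1.
(a,b)_37: α=3, u≡12; β=1, v≡8 (mod 37); (12|37)=+1, (8|37)=-1; sign (−1)^0·+1^1·-1^3 = -1.
(a,b)_2: α=4, β=-1; u≡3, v≡7 (mod 8); ε(u)ε(v)=1·1, αω(v)=4·0, βω(u)=-1·1; sum ≡ 0  ⇒  +1.
(a,b)_19: α=2, u≡7; β=1, v≡7 (mod 19); (7|19)=+1, (7|19)=+1; sign (−1)^0·+1^1·+1^2 = +1.
(a,b)_7: α=2, u≡2; β=3, v≡1 (mod 7); (2|7)=+1, (1|7)=+1; sign (−1)^0·+1^3·+1^2 = +1.
(a,b)_3: α=0, u≡1; β=2, v≡2 (mod 3); (1|3)=+1, (2|3)=-1; sign (−1)^0·+1^2·-1^0 = +1.
(a,b)_29: α=3, u≡14; β=1, v≡12 (mod 29); (14|29)=-1, (12|29)=-1; sign (−1)^0·-1^1·-1^3 = +1.
(a,b)_31: α=2, u≡5; β=2, v≡18 (mod 31); (5|31)=+1, (18|31)=+1; sign (−1)^0·+1^2·+1^2 = +1.
(a,b)_23: α=2, u≡1; β=1, v≡20 (mod 23); (1|23)=+1, (20|23)=-1; sign (−1)^0·+1^1·-1^2 = +1.
(a,b)_17: α=-4, u≡16; β=-2, v≡2 (mod 17); (16|17)=+1, (2|17)=+1; sign (−1)^0·+1^-2·+1^-4 = +1.
|Ram(-13949, 85339982)| = 2, even; anisotropic at {13, 37}.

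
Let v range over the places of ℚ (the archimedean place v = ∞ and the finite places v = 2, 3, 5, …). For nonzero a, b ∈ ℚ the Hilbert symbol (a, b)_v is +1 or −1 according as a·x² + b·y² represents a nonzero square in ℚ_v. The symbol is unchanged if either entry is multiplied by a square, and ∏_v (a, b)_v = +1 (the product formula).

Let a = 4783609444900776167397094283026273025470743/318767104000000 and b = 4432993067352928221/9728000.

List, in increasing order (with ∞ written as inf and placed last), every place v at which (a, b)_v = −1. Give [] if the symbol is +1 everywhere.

[5, 11, 19, 43]

Mod squares: a ≡ 513893, b ≡ 584155. Check v ∈ {∞, 2, 3, 5, 11, 13, 17, 19, 31, 37, 43}.
v=37: a=37^5·(≡5), b=37^2·(≡3) mod 37; (5|37)=-1, (3|37)=+1; (−1)^{5·2·18}·(-1)^2·(+1)^5 = +1.
v=19: a=19^-1·(≡14), b=19^-1·(≡8) mod 19; (14|19)=-1, (8|19)=-1; (−1)^{-1·-1·9}·(-1)^-1·(-1)^-1 = -1.
v=31: a=31^4·(≡23), b=31^2·(≡23) mod 31; (23|31)=-1, (23|31)=-1; (−1)^{4·2·15}·(-1)^2·(-1)^4 = +1.
v=43: a=43^3·(≡4), b=43^1·(≡4) mod 43; (4|43)=+1, (4|43)=+1; (−1)^{3·1·21}·(+1)^1·(+1)^3 = -1.
v=∞: 513893 > 0 and 584155 > 0  ⇒  (a,b)_∞ = +1.
v=13: a=13^2·(≡9), b=13^1·(≡2) mod 13; (9|13)=+1, (2|13)=-1; (−1)^{2·1·6}·(+1)^1·(-1)^2 = +1.
v=3: a=3^18·(≡2), b=3^8·(≡1) mod 3; (2|3)=-1, (1|3)=+1; (−1)^{18·8·1}·(-1)^8·(+1)^18 = +1.
v=5: a=5^-6·(≡3), b=5^-3·(≡4) mod 5; (3|5)=-1, (4|5)=+1; (−1)^{-6·-3·2}·(-1)^-3·(+1)^-6 = -1.
v=17: a=17^9·(≡11), b=17^4·(≡13) mod 17; (11|17)=-1, (13|17)=+1; (−1)^{9·4·8}·(-1)^4·(+1)^9 = +1.
v=2: v_2(a)=-30, v_2(b)=-12; units ≡ 5, 3 (mod 8); ε·ε+αω+βω = 0·1+-30·1+-12·1 ≡ 0  ⇒  (a,b)_2 = +1.
v=11: a=11^2·(≡6), b=11^1·(≡10) mod 11; (6|11)=-1, (10|11)=-1; (−1)^{2·1·5}·(-1)^1·(-1)^2 = -1.
Ram(513893, 584155) = {5, 11, 19, 43}; no ℚ_5-point on the conic.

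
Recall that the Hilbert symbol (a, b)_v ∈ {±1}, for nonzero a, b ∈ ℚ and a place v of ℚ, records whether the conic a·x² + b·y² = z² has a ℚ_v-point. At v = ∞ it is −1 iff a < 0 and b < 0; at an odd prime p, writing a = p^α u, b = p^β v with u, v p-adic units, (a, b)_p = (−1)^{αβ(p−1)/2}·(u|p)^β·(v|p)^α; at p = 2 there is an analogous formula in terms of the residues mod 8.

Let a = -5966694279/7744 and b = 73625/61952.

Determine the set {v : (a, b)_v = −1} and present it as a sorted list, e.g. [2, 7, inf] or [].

Mod squares: a ≡ -39, b ≡ 5890. Check v ∈ {∞, 2, 3, 5, 7, 11, 13, 19, 31}.
v=5: a=5^0·(≡4), b=5^3·(≡2) mod 5; (4|5)=+1, (2|5)=-1; (−1)^{0·3·2}·(+1)^3·(-1)^0 = +1.
v=3: a=3^3·(≡2), b=3^0·(≡1) mod 3; (2|3)=-1, (1|3)=+1; (−1)^{3·0·1}·(-1)^0·(+1)^3 = +1.
v=11: a=11^-2·(≡9), b=11^-2·(≡4) mod 11; (9|11)=+1, (4|11)=+1; (−1)^{-2·-2·5}·(+1)^-2·(+1)^-2 = +1.
v=2: v_2(a)=-6, v_2(b)=-9; units ≡ 1, 1 (mod 8); ε·ε+αω+βω = 0·0+-6·0+-9·0 ≡ 0  ⇒  (a,b)_2 = +1.
v=7: a=7^2·(≡3), b=7^0·(≡3) mod 7; (3|7)=-1, (3|7)=-1; (−1)^{2·0·3}·(-1)^0·(-1)^2 = +1.
v=13: a=13^1·(≡1), b=13^0·(≡12) mod 13; (1|13)=+1, (12|13)=+1; (−1)^{1·0·6}·(+1)^0·(+1)^1 = +1.
v=31: a=31^2·(≡11), b=31^1·(≡8) mod 31; (11|31)=-1, (8|31)=+1; (−1)^{2·1·15}·(-1)^1·(+1)^2 = -1.
v=19: a=19^2·(≡15), b=19^1·(≡11) mod 19; (15|19)=-1, (11|19)=+1; (−1)^{2·1·9}·(-1)^1·(+1)^2 = -1.
v=∞: -39 < 0 and 5890 > 0  ⇒  (a,b)_∞ = +1.
|Ram(-39, 5890)| = 2, even; anisotropic at {19, 31}.

[19, 31]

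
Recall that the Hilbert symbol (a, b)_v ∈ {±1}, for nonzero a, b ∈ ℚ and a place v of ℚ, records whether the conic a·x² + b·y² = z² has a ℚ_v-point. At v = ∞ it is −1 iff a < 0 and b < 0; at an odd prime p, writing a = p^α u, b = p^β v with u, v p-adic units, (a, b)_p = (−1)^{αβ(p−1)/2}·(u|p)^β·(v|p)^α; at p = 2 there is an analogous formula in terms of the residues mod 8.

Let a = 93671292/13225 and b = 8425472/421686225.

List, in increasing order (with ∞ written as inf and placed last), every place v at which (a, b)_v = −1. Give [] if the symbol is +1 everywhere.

(a, b) ≡ (138567, 17) mod (ℚ^×)²; places V = {2, 3, 5, 11, 13, 17, 19, 23, 37, ∞}.
(a,b)_19: α=1, u≡5; β=0, v≡7 (mod 19); (5|19)=+1, (7|19)=+1; sign (−1)^0·+1^0·+1^1 = +1.
(a,b)_5: α=-2, u≡3; β=-2, v≡3 (mod 5); (3|5)=-1, (3|5)=-1; sign (−1)^0·-1^-2·-1^-2 = +1.
(a,b)_∞: sgn(138567)=+, sgn(17)=+, so +1.
(a,b)_2: α=2, β=12; u≡7, v≡1 (mod 8); ε(u)ε(v)=1·0, αω(v)=2·0, βω(u)=12·0; sum ≡ 0  ⇒  +1.
(a,b)_37: α=0, u≡29; β=-4, v≡18 (mod 37); (29|37)=-1, (18|37)=-1; sign (−1)^0·-1^-4·-1^0 = +1.
(a,b)_3: α=1, u≡1; β=-2, v≡2 (mod 3); (1|3)=+1, (2|3)=-1; sign (−1)^0·+1^-2·-1^1 = -1.
(a,b)_11: α=1, u≡7; β=2, v≡6 (mod 11); (7|11)=-1, (6|11)=-1; sign (−1)^0·-1^2·-1^1 = -1.
(a,b)_17: α=1, u≡15; β=1, v≡15 (mod 17); (15|17)=+1, (15|17)=+1; sign (−1)^0·+1^1·+1^1 = +1.
(a,b)_13: α=3, u≡12; β=0, v≡10 (mod 13); (12|13)=+1, (10|13)=+1; sign (−1)^0·+1^0·+1^3 = +1.
(a,b)_23: α=-2, u≡10; β=0, v≡7 (mod 23); (10|23)=-1, (7|23)=-1; sign (−1)^0·-1^0·-1^-2 = +1.
|Ram(138567, 17)| = 2, even; anisotropic at {3, 11}.

[3, 11]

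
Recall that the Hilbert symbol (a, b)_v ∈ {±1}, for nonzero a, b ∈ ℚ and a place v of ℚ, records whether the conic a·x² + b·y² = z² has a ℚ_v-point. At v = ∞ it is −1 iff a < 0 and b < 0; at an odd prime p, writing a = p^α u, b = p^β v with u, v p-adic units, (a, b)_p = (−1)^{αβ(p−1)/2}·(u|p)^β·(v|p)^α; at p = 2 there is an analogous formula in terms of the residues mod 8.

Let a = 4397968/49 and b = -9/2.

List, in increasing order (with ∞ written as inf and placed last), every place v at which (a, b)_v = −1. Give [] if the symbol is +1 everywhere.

[23, 37]

(a, b) ≡ (274873, -2) mod (ℚ^×)²; places V = {2, 3, 7, 17, 19, 23, 37, ∞}.
(a,b)_19: α=1, u≡3; β=0, v≡5 (mod 19); (3|19)=-1, (5|19)=+1; sign (−1)^0·-1^0·+1^1 = +1.
(a,b)_37: α=1, u≡14; β=0, v≡14 (mod 37); (14|37)=-1, (14|37)=-1; sign (−1)^0·-1^0·-1^1 = -1.
(a,b)_7: α=-2, u≡1; β=0, v≡6 (mod 7); (1|7)=+1, (6|7)=-1; sign (−1)^0·+1^0·-1^-2 = +1.
(a,b)_17: α=1, u≡1; β=0, v≡4 (mod 17); (1|17)=+1, (4|17)=+1; sign (−1)^0·+1^0·+1^1 = +1.
(a,b)_∞: sgn(274873)=+, sgn(-2)=−, so +1.
(a,b)_23: α=1, u≡21; β=0, v≡7 (mod 23); (21|23)=-1, (7|23)=-1; sign (−1)^0·-1^0·-1^1 = -1.
(a,b)_3: α=0, u≡1; β=2, v≡1 (mod 3); (1|3)=+1, (1|3)=+1; sign (−1)^0·+1^2·+1^0 = +1.
(a,b)_2: α=4, β=-1; u≡1, v≡7 (mod 8); ε(u)ε(v)=0·1, αω(v)=4·0, βω(u)=-1·0; sum ≡ 0  ⇒  +1.
(274873, -2 / ℚ) ramifies at {23, 37}: a division algebra.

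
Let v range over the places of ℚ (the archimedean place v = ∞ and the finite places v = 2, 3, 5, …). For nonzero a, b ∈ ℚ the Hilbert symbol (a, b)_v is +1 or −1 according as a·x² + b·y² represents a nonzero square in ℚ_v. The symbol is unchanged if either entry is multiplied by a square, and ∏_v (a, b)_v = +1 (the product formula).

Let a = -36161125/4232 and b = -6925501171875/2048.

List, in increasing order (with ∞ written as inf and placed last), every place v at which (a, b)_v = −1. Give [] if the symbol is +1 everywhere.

Mod squares: a ≡ -10010, b ≡ -6. Check v ∈ {∞, 2, 3, 5, 7, 11, 13, 17, 23}.
v=2: v_2(a)=-3, v_2(b)=-11; units ≡ 3, 5 (mod 8); ε·ε+αω+βω = 1·0+-3·1+-11·1 ≡ 0  ⇒  (a,b)_2 = +1.
v=5: a=5^3·(≡3), b=5^8·(≡4) mod 5; (3|5)=-1, (4|5)=+1; (−1)^{3·8·2}·(-1)^8·(+1)^3 = +1.
v=17: a=17^2·(≡5), b=17^2·(≡12) mod 17; (5|17)=-1, (12|17)=-1; (−1)^{2·2·8}·(-1)^2·(-1)^2 = +1.
v=∞: -10010 < 0 and -6 < 0  ⇒  (a,b)_∞ = -1.
v=7: a=7^1·(≡5), b=7^0·(≡2) mod 7; (5|7)=-1, (2|7)=+1; (−1)^{1·0·3}·(-1)^0·(+1)^1 = +1.
v=11: a=11^1·(≡1), b=11^2·(≡5) mod 11; (1|11)=+1, (5|11)=+1; (−1)^{1·2·5}·(+1)^2·(+1)^1 = +1.
v=23: a=23^-2·(≡12), b=23^0·(≡17) mod 23; (12|23)=+1, (17|23)=-1; (−1)^{-2·0·11}·(+1)^0·(-1)^-2 = +1.
v=3: a=3^0·(≡1), b=3^1·(≡1) mod 3; (1|3)=+1, (1|3)=+1; (−1)^{0·1·1}·(+1)^1·(+1)^0 = +1.
v=13: a=13^1·(≡9), b=13^2·(≡6) mod 13; (9|13)=+1, (6|13)=-1; (−1)^{1·2·6}·(+1)^2·(-1)^1 = -1.
|Ram(-10010, -6)| = 2, even; anisotropic at {13, ∞}.

[13, inf]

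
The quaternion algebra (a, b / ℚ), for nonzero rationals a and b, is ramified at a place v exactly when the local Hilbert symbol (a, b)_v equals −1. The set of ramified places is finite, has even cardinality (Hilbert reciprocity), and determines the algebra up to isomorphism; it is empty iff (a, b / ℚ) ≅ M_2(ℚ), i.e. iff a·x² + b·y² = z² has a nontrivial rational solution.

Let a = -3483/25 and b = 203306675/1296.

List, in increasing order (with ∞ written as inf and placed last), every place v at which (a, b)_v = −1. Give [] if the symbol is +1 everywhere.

Mod squares: a ≡ -43, b ≡ 8132267. Check v ∈ {∞, 2, 3, 5, 11, 13, 29, 37, 43, 53}.
v=5: a=5^-2·(≡2), b=5^2·(≡2) mod 5; (2|5)=-1, (2|5)=-1; (−1)^{-2·2·2}·(-1)^2·(-1)^-2 = +1.
v=37: a=37^0·(≡22), b=37^1·(≡16) mod 37; (22|37)=-1, (16|37)=+1; (−1)^{0·1·18}·(-1)^1·(+1)^0 = -1.
v=29: a=29^0·(≡8), b=29^1·(≡13) mod 29; (8|29)=-1, (13|29)=+1; (−1)^{0·1·14}·(-1)^1·(+1)^0 = -1.
v=11: a=11^0·(≡5), b=11^1·(≡3) mod 11; (5|11)=+1, (3|11)=+1; (−1)^{0·1·5}·(+1)^1·(+1)^0 = +1.
v=53: a=53^0·(≡43), b=53^1·(≡13) mod 53; (43|53)=+1, (13|53)=+1; (−1)^{0·1·26}·(+1)^1·(+1)^0 = +1.
v=3: a=3^4·(≡2), b=3^-4·(≡2) mod 3; (2|3)=-1, (2|3)=-1; (−1)^{4·-4·1}·(-1)^-4·(-1)^4 = +1.
v=43: a=43^1·(≡26), b=43^0·(≡23) mod 43; (26|43)=-1, (23|43)=+1; (−1)^{1·0·21}·(-1)^0·(+1)^1 = +1.
v=2: v_2(a)=0, v_2(b)=-4; units ≡ 5, 3 (mod 8); ε·ε+αω+βω = 0·1+0·1+-4·1 ≡ 0  ⇒  (a,b)_2 = +1.
v=13: a=13^0·(≡12), b=13^1·(≡3) mod 13; (12|13)=+1, (3|13)=+1; (−1)^{0·1·6}·(+1)^1·(+1)^0 = +1.
v=∞: -43 < 0 and 8132267 > 0  ⇒  (a,b)_∞ = +1.
(-43, 8132267 / ℚ) ramifies at {29, 37}: a division algebra.

[29, 37]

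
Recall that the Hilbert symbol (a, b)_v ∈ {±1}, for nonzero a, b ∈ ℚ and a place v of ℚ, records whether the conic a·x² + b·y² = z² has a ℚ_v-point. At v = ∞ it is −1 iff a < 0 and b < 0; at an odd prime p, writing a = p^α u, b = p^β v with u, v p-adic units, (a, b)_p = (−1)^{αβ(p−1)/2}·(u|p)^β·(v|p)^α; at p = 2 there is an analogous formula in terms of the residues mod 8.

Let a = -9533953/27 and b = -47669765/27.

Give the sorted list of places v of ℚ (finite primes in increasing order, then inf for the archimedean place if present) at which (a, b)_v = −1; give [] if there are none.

(a, b) ≡ (-236379, -1181895) mod (ℚ^×)²; places V = {2, 3, 5, 11, 13, 19, 29, ∞}.
(a,b)_19: α=1, u≡17; β=1, v≡9 (mod 19); (17|19)=+1, (9|19)=+1; sign (−1)^1·+1^1·+1^1 = -1.
(a,b)_2: α=0, β=0; u≡5, v≡1 (mod 8); ε(u)ε(v)=0·0, αω(v)=0·0, βω(u)=0·1; sum ≡ 0  ⇒  +1.
(a,b)_11: α=3, u≡4; β=3, v≡9 (mod 11); (4|11)=+1, (9|11)=+1; sign (−1)^1·+1^3·+1^3 = -1.
(a,b)_5: α=0, u≡1; β=1, v≡1 (mod 5); (1|5)=+1, (1|5)=+1; sign (−1)^0·+1^1·+1^0 = +1.
(a,b)_3: α=-3, u≡2; β=-3, v≡1 (mod 3); (2|3)=-1, (1|3)=+1; sign (−1)^1·-1^-3·+1^-3 = +1.
(a,b)_13: α=1, u≡1; β=1, v≡5 (mod 13); (1|13)=+1, (5|13)=-1; sign (−1)^0·+1^1·-1^1 = -1.
(a,b)_29: α=1, u≡21; β=1, v≡18 (mod 29); (21|29)=-1, (18|29)=-1; sign (−1)^0·-1^1·-1^1 = +1.
(a,b)_∞: sgn(-236379)=−, sgn(-1181895)=−, so -1.
Ram(-236379, -1181895) = {11, 13, 19, ∞}; no ℚ_11-point on the conic.

[11, 13, 19, inf]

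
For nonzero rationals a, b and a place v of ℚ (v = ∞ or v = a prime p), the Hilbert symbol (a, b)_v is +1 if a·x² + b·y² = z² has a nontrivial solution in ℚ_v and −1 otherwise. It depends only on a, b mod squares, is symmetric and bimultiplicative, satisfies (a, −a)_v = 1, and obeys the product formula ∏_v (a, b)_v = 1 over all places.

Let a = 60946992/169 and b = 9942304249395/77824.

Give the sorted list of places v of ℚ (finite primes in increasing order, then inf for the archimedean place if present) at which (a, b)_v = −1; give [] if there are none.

(a, b) ≡ (47027, 3112105) mod (ℚ^×)²; places V = {2, 3, 5, 7, 13, 17, 19, 31, 37, 41, 47, 53, ∞}.
(a,b)_31: α=1, u≡23; β=0, v≡11 (mod 31); (23|31)=-1, (11|31)=-1; sign (−1)^0·-1^0·-1^1 = -1.
(a,b)_2: α=4, β=-12; u≡3, v≡1 (mod 8); ε(u)ε(v)=1·0, αω(v)=4·0, βω(u)=-12·1; sum ≡ 0  ⇒  +1.
(a,b)_∞: sgn(47027)=+, sgn(3112105)=+, so +1.
(a,b)_3: α=4, u≡2; β=2, v≡1 (mod 3); (2|3)=-1, (1|3)=+1; sign (−1)^0·-1^2·+1^4 = +1.
(a,b)_13: α=-2, u≡2; β=0, v≡4 (mod 13); (2|13)=-1, (4|13)=+1; sign (−1)^0·-1^0·+1^-2 = +1.
(a,b)_53: α=0, u≡49; β=2, v≡21 (mod 53); (49|53)=+1, (21|53)=-1; sign (−1)^0·+1^2·-1^0 = +1.
(a,b)_47: α=0, u≡21; β=1, v≡41 (mod 47); (21|47)=+1, (41|47)=-1; sign (−1)^0·+1^1·-1^0 = +1.
(a,b)_5: α=0, u≡3; β=1, v≡1 (mod 5); (3|5)=-1, (1|5)=+1; sign (−1)^0·-1^1·+1^0 = -1.
(a,b)_19: α=0, u≡15; β=-1, v≡10 (mod 19); (15|19)=-1, (10|19)=-1; sign (−1)^0·-1^-1·-1^0 = -1.
(a,b)_41: α=1, u≡36; β=1, v≡3 (mod 41); (36|41)=+1, (3|41)=-1; sign (−1)^0·+1^1·-1^1 = -1.
(a,b)_37: α=1, u≡20; β=0, v≡18 (mod 37); (20|37)=-1, (18|37)=-1; sign (−1)^0·-1^0·-1^1 = -1.
(a,b)_7: α=0, u≡1; β=4, v≡3 (mod 7); (1|7)=+1, (3|7)=-1; sign (−1)^0·+1^4·-1^0 = +1.
(a,b)_17: α=0, u≡14; β=1, v≡16 (mod 17); (14|17)=-1, (16|17)=+1; sign (−1)^0·-1^1·+1^0 = -1.
|Ram(47027, 3112105)| = 6, even; anisotropic at {5, 17, 19, 31, 37, 41}.

[5, 17, 19, 31, 37, 41]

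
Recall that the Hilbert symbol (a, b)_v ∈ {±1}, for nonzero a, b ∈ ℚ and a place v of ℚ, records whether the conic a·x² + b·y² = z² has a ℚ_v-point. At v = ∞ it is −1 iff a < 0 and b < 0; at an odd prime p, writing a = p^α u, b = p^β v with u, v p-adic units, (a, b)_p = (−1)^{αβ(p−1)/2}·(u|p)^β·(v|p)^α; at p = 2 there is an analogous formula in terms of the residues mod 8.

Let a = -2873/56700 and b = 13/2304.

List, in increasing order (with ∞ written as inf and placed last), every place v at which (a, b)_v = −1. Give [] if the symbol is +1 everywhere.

[7, 13]

(a, b) ≡ (-119, 13) mod (ℚ^×)²; places V = {2, 3, 5, 7, 13, 17, ∞}.
(a,b)_2: α=-2, β=-8; u≡1, v≡5 (mod 8); ε(u)ε(v)=0·0, αω(v)=-2·1, βω(u)=-8·0; sum ≡ 0  ⇒  +1.
(a,b)_13: α=2, u≡5; β=1, v≡9 (mod 13); (5|13)=-1, (9|13)=+1; sign (−1)^0·-1^1·+1^2 = -1.
(a,b)_5: α=-2, u≡4; β=0, v≡2 (mod 5); (4|5)=+1, (2|5)=-1; sign (−1)^0·+1^0·-1^-2 = +1.
(a,b)_7: α=-1, u≡4; β=0, v≡6 (mod 7); (4|7)=+1, (6|7)=-1; sign (−1)^0·+1^0·-1^-1 = -1.
(a,b)_17: α=1, u≡7; β=0, v≡9 (mod 17); (7|17)=-1, (9|17)=+1; sign (−1)^0·-1^0·+1^1 = +1.
(a,b)_∞: sgn(-119)=−, sgn(13)=+, so +1.
(a,b)_3: α=-4, u≡1; β=-2, v≡1 (mod 3); (1|3)=+1, (1|3)=+1; sign (−1)^0·+1^-2·+1^-4 = +1.
Ram(-119, 13) = {7, 13}; no ℚ_7-point on the conic.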